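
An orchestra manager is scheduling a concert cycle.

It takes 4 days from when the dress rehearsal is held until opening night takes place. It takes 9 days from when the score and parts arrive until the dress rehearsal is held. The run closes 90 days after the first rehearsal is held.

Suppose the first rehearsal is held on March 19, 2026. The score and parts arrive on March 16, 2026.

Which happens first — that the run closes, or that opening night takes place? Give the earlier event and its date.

Opening night takes place — March 29, 2026

The first rehearsal is held: Mar 19, 2026.
The run closes: Mar 19, 2026 + 90 days = Jun 17, 2026.
The score and parts arrive: Mar 16, 2026.
The dress rehearsal is held: Mar 16, 2026 + 9 days = Mar 25, 2026.
Opening night takes place: Mar 25, 2026 + 4 days = Mar 29, 2026.
Comparing: the run closes on Jun 17, 2026 vs opening night takes place on Mar 29, 2026. Earlier: opening night takes place.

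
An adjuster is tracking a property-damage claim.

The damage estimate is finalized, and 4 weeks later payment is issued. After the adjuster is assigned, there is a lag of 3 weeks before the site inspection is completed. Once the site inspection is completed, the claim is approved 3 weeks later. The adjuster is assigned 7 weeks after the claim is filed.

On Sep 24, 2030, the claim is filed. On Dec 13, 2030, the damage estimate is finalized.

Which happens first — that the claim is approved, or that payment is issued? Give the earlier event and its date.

The claim is filed: Sep 24, 2030.
The adjuster is assigned: Sep 24, 2030 + 7 weeks = Nov 12, 2030.
The site inspection is completed: Nov 12, 2030 + 3 weeks = Dec 3, 2030.
The claim is approved: Dec 3, 2030 + 3 weeks = Dec 24, 2030.
The damage estimate is finalized: Dec 13, 2030.
Payment is issued: Dec 13, 2030 + 4 weeks = Jan 10, 2031.
Comparing: the claim is approved on Dec 24, 2030 vs payment is issued on Jan 10, 2031. Earlier: the claim is approved.

The claim is approved — Dec 24, 2030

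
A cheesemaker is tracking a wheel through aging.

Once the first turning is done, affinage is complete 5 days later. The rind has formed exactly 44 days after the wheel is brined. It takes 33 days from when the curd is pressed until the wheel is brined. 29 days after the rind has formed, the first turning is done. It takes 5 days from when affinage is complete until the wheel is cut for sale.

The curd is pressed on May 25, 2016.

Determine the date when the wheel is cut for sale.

Sep 18, 2016

The curd is pressed: May 25, 2016.
The wheel is brined: May 25, 2016 + 33 days = Jun 27, 2016.
The rind has formed: Jun 27, 2016 + 44 days = Aug 10, 2016.
The first turning is done: Aug 10, 2016 + 29 days = Sep 8, 2016.
Affinage is complete: Sep 8, 2016 + 5 days = Sep 13, 2016.
The wheel is cut for sale: Sep 13, 2016 + 5 days = Sep 18, 2016.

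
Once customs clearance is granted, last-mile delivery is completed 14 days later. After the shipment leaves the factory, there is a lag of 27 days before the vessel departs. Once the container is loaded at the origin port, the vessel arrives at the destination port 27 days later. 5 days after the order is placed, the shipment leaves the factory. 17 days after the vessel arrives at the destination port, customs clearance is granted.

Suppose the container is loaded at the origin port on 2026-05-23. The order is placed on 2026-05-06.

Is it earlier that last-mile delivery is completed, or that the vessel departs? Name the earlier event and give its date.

The container is loaded at the origin port: May 23, 2026.
The vessel arrives at the destination port: May 23, 2026 + 27 days = Jun 19, 2026.
Customs clearance is granted: Jun 19, 2026 + 17 days = Jul 6, 2026.
Last-mile delivery is completed: Jul 6, 2026 + 14 days = Jul 20, 2026.
The order is placed: May 6, 2026.
The shipment leaves the factory: May 6, 2026 + 5 days = May 11, 2026.
The vessel departs: May 11, 2026 + 27 days = Jun 7, 2026.
Comparing: last-mile delivery is completed on Jul 20, 2026 vs the vessel departs on Jun 7, 2026. Earlier: the vessel departs.

The vessel departs — 2026-06-07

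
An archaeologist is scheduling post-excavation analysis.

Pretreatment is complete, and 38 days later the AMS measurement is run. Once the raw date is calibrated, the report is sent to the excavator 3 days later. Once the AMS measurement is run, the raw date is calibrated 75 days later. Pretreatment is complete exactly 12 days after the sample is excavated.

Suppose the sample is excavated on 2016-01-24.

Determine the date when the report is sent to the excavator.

The sample is excavated: Jan 24, 2016.
Pretreatment is complete: Jan 24, 2016 + 12 days = Feb 5, 2016.
The AMS measurement is run: Feb 5, 2016 + 38 days = Mar 14, 2016.
The raw date is calibrated: Mar 14, 2016 + 75 days = May 28, 2016.
The report is sent to the excavator: May 28, 2016 + 3 days = May 31, 2016.

2016-05-31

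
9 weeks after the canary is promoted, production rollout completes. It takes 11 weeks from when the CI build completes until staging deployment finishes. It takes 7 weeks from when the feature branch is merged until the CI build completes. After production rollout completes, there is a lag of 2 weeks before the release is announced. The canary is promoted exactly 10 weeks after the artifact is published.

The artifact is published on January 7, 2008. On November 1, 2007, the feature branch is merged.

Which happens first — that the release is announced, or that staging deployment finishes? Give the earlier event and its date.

Staging deployment finishes — March 6, 2008

The artifact is published: Jan 7, 2008.
The canary is promoted: Jan 7, 2008 + 10 weeks = Mar 17, 2008.
Production rollout completes: Mar 17, 2008 + 9 weeks = May 19, 2008.
The release is announced: May 19, 2008 + 2 weeks = Jun 2, 2008.
The feature branch is merged: Nov 1, 2007.
The CI build completes: Nov 1, 2007 + 7 weeks = Dec 20, 2007.
Staging deployment finishes: Dec 20, 2007 + 11 weeks = Mar 6, 2008.
Comparing: the release is announced on Jun 2, 2008 vs staging deployment finishes on Mar 6, 2008. Earlier: staging deployment finishes.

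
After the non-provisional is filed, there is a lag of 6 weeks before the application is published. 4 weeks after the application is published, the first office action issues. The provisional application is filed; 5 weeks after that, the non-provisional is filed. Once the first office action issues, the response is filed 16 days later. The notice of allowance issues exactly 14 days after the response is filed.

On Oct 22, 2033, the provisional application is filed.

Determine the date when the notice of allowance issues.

Mar 6, 2034

The provisional application is filed: Oct 22, 2033.
The non-provisional is filed: Oct 22, 2033 + 5 weeks = Nov 26, 2033.
The application is published: Nov 26, 2033 + 6 weeks = Jan 7, 2034.
The first office action issues: Jan 7, 2034 + 4 weeks = Feb 4, 2034.
The response is filed: Feb 4, 2034 + 16 days = Feb 20, 2034.
The notice of allowance issues: Feb 20, 2034 + 14 days = Mar 6, 2034.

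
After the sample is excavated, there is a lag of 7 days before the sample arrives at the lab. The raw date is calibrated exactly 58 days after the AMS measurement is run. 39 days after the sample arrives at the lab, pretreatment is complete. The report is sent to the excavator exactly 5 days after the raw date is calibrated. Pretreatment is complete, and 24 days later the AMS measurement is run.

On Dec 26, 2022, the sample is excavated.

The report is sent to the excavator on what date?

May 8, 2023

The sample is excavated: Dec 26, 2022.
The sample arrives at the lab: Dec 26, 2022 + 7 days = Jan 2, 2023.
Pretreatment is complete: Jan 2, 2023 + 39 days = Feb 10, 2023.
The AMS measurement is run: Feb 10, 2023 + 24 days = Mar 6, 2023.
The raw date is calibrated: Mar 6, 2023 + 58 days = May 3, 2023.
The report is sent to the excavator: May 3, 2023 + 5 days = May 8, 2023.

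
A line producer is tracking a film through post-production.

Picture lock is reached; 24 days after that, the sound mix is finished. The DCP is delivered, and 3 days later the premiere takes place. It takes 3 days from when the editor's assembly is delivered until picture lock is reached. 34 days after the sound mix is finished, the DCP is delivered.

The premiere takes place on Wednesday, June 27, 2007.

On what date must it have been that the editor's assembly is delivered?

The premiere takes place: Jun 27, 2007.
The DCP is delivered: Jun 27, 2007 − 3 days = Jun 24, 2007.
The sound mix is finished: Jun 24, 2007 − 34 days = May 21, 2007.
Picture lock is reached: May 21, 2007 − 24 days = Apr 27, 2007.
The editor's assembly is delivered: Apr 27, 2007 − 3 days = Apr 24, 2007.

Tuesday, April 24, 2007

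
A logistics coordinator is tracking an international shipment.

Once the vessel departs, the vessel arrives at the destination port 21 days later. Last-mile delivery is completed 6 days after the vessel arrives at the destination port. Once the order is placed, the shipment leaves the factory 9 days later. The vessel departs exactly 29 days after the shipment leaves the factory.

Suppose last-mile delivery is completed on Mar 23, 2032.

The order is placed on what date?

Jan 18, 2032

Last-mile delivery is completed: Mar 23, 2032.
The vessel arrives at the destination port: Mar 23, 2032 − 6 days = Mar 17, 2032.
The vessel departs: Mar 17, 2032 − 21 days = Feb 25, 2032.
The shipment leaves the factory: Feb 25, 2032 − 29 days = Jan 27, 2032.
The order is placed: Jan 27, 2032 − 9 days = Jan 18, 2032.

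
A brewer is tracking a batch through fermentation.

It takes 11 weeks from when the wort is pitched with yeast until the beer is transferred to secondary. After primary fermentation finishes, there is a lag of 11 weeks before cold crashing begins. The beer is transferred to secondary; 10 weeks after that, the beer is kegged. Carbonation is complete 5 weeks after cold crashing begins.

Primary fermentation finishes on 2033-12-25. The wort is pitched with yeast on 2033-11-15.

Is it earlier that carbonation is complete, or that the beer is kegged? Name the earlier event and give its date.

The beer is kegged — 2034-04-11

Primary fermentation finishes: Dec 25, 2033.
Cold crashing begins: Dec 25, 2033 + 11 weeks = Mar 12, 2034.
Carbonation is complete: Mar 12, 2034 + 5 weeks = Apr 16, 2034.
The wort is pitched with yeast: Nov 15, 2033.
The beer is transferred to secondary: Nov 15, 2033 + 11 weeks = Jan 31, 2034.
The beer is kegged: Jan 31, 2034 + 10 weeks = Apr 11, 2034.
Comparing: carbonation is complete on Apr 16, 2034 vs the beer is kegged on Apr 11, 2034. Earlier: the beer is kegged.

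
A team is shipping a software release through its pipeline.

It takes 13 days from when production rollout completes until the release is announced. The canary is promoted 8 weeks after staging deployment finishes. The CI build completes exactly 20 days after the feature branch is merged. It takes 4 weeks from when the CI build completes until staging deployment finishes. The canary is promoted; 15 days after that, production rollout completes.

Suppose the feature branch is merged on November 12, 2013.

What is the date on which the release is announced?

March 24, 2014

The feature branch is merged: Nov 12, 2013.
The CI build completes: Nov 12, 2013 + 20 days = Dec 2, 2013.
Staging deployment finishes: Dec 2, 2013 + 4 weeks = Dec 30, 2013.
The canary is promoted: Dec 30, 2013 + 8 weeks = Feb 24, 2014.
Production rollout completes: Feb 24, 2014 + 15 days = Mar 11, 2014.
The release is announced: Mar 11, 2014 + 13 days = Mar 24, 2014.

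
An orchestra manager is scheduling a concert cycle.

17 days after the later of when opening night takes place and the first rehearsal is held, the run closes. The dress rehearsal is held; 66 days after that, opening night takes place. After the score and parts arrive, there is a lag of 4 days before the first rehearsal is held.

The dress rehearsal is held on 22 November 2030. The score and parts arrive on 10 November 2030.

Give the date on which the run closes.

The dress rehearsal is held: Nov 22, 2030.
Opening night takes place: Nov 22, 2030 + 66 days = Jan 27, 2031.
The score and parts arrive: Nov 10, 2030.
The first rehearsal is held: Nov 10, 2030 + 4 days = Nov 14, 2030.
Both prerequisites met — opening night takes place (Jan 27, 2031), the first rehearsal is held (Nov 14, 2030); the later is Jan 27, 2031.
The run closes: Jan 27, 2031 + 17 days = Feb 13, 2031.

13 February 2031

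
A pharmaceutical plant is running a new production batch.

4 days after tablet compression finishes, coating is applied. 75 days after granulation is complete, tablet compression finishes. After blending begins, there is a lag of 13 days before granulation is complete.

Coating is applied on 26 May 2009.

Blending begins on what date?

Coating is applied: May 26, 2009.
Tablet compression finishes: May 26, 2009 − 4 days = May 22, 2009.
Granulation is complete: May 22, 2009 − 75 days = Mar 8, 2009.
Blending begins: Mar 8, 2009 − 13 days = Feb 23, 2009.

23 February 2009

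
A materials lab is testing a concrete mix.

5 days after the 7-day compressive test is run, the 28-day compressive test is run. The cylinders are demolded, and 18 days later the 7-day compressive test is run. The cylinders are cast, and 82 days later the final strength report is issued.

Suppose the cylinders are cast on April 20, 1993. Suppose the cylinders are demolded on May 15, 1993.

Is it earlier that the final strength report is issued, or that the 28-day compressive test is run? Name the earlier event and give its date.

The 28-day compressive test is run — June 7, 1993

The cylinders are cast: Apr 20, 1993.
The final strength report is issued: Apr 20, 1993 + 82 days = Jul 11, 1993.
The cylinders are demolded: May 15, 1993.
The 7-day compressive test is run: May 15, 1993 + 18 days = Jun 2, 1993.
The 28-day compressive test is run: Jun 2, 1993 + 5 days = Jun 7, 1993.
Comparing: the final strength report is issued on Jul 11, 1993 vs the 28-day compressive test is run on Jun 7, 1993. Earlier: the 28-day compressive test is run.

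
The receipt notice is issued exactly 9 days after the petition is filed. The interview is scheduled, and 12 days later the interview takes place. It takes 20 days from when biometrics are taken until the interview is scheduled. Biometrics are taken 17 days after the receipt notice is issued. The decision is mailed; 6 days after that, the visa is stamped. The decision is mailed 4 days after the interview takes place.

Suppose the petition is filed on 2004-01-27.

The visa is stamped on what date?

The petition is filed: Jan 27, 2004.
The receipt notice is issued: Jan 27, 2004 + 9 days = Feb 5, 2004.
Biometrics are taken: Feb 5, 2004 + 17 days = Feb 22, 2004.
The interview is scheduled: Feb 22, 2004 + 20 days = Mar 13, 2004.
The interview takes place: Mar 13, 2004 + 12 days = Mar 25, 2004.
The decision is mailed: Mar 25, 2004 + 4 days = Mar 29, 2004.
The visa is stamped: Mar 29, 2004 + 6 days = Apr 4, 2004.

2004-04-04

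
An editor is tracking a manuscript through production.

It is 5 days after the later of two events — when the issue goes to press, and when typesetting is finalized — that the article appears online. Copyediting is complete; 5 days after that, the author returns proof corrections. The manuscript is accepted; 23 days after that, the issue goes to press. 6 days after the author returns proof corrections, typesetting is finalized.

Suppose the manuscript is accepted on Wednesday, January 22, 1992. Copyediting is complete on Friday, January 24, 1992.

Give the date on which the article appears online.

The manuscript is accepted: Jan 22, 1992.
The issue goes to press: Jan 22, 1992 + 23 days = Feb 14, 1992.
Copyediting is complete: Jan 24, 1992.
The author returns proof corrections: Jan 24, 1992 + 5 days = Jan 29, 1992.
Typesetting is finalized: Jan 29, 1992 + 6 days = Feb 4, 1992.
Both prerequisites met — the issue goes to press (Feb 14, 1992), typesetting is finalized (Feb 4, 1992); the later is Feb 14, 1992.
The article appears online: Feb 14, 1992 + 5 days = Feb 19, 1992.

Wednesday, February 19, 1992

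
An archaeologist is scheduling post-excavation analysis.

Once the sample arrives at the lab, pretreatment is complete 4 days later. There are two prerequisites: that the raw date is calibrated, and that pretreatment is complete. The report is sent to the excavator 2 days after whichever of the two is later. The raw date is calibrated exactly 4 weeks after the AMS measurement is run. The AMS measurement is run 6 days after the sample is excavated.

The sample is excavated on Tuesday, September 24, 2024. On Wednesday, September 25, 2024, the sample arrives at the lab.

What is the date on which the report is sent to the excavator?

Wednesday, October 30, 2024

The sample is excavated: Sep 24, 2024.
The AMS measurement is run: Sep 24, 2024 + 6 days = Sep 30, 2024.
The raw date is calibrated: Sep 30, 2024 + 4 weeks = Oct 28, 2024.
The sample arrives at the lab: Sep 25, 2024.
Pretreatment is complete: Sep 25, 2024 + 4 days = Sep 29, 2024.
Both prerequisites met — the raw date is calibrated (Oct 28, 2024), pretreatment is complete (Sep 29, 2024); the later is Oct 28, 2024.
The report is sent to the excavator: Oct 28, 2024 + 2 days = Oct 30, 2024.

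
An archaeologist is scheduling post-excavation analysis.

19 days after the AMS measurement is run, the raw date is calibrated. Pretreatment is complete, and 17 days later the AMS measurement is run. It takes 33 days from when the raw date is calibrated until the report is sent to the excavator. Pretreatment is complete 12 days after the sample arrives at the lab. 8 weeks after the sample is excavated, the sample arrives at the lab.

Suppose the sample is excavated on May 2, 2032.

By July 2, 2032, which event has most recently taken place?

The sample is excavated: May 2, 2032.
The sample arrives at the lab: May 2, 2032 + 8 weeks = Jun 27, 2032.
Pretreatment is complete: Jun 27, 2032 + 12 days = Jul 9, 2032.
The AMS measurement is run: Jul 9, 2032 + 17 days = Jul 26, 2032.
The raw date is calibrated: Jul 26, 2032 + 19 days = Aug 14, 2032.
The report is sent to the excavator: Aug 14, 2032 + 33 days = Sep 16, 2032.
Jul 2, 2032 falls between when the sample arrives at the lab (Jun 27, 2032) and when pretreatment is complete (Jul 9, 2032).

The sample arrives at the lab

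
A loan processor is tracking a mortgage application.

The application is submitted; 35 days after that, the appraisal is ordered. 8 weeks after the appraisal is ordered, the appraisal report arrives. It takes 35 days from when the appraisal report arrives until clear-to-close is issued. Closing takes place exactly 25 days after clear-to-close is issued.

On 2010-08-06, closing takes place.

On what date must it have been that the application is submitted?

Closing takes place: Aug 6, 2010.
Clear-to-close is issued: Aug 6, 2010 − 25 days = Jul 12, 2010.
The appraisal report arrives: Jul 12, 2010 − 35 days = Jun 7, 2010.
The appraisal is ordered: Jun 7, 2010 − 8 weeks = Apr 12, 2010.
The application is submitted: Apr 12, 2010 − 35 days = Mar 8, 2010.

2010-03-08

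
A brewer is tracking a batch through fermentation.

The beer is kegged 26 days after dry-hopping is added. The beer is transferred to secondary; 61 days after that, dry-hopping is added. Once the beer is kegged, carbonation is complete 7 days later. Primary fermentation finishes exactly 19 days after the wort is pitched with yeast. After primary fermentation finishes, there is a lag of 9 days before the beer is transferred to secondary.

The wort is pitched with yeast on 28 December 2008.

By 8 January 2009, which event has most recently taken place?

The wort is pitched with yeast: Dec 28, 2008.
Primary fermentation finishes: Dec 28, 2008 + 19 days = Jan 16, 2009.
The beer is transferred to secondary: Jan 16, 2009 + 9 days = Jan 25, 2009.
Dry-hopping is added: Jan 25, 2009 + 61 days = Mar 27, 2009.
The beer is kegged: Mar 27, 2009 + 26 days = Apr 22, 2009.
Carbonation is complete: Apr 22, 2009 + 7 days = Apr 29, 2009.
Jan 8, 2009 falls between when the wort is pitched with yeast (Dec 28, 2008) and when primary fermentation finishes (Jan 16, 2009).

The wort is pitched with yeast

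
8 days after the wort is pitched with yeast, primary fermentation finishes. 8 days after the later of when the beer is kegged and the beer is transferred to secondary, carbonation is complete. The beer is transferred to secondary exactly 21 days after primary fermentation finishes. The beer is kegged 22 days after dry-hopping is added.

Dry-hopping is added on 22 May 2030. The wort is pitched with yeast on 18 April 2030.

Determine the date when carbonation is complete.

Dry-hopping is added: May 22, 2030.
The beer is kegged: May 22, 2030 + 22 days = Jun 13, 2030.
The wort is pitched with yeast: Apr 18, 2030.
Primary fermentation finishes: Apr 18, 2030 + 8 days = Apr 26, 2030.
The beer is transferred to secondary: Apr 26, 2030 + 21 days = May 17, 2030.
Both prerequisites met — the beer is kegged (Jun 13, 2030), the beer is transferred to secondary (May 17, 2030); the later is Jun 13, 2030.
Carbonation is complete: Jun 13, 2030 + 8 days = Jun 21, 2030.

21 June 2030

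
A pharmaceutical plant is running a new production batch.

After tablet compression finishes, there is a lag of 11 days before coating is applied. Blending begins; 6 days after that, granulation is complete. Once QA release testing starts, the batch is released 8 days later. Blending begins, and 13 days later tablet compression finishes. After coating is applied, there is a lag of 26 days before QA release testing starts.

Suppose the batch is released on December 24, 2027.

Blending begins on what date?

The batch is released: Dec 24, 2027.
QA release testing starts: Dec 24, 2027 − 8 days = Dec 16, 2027.
Coating is applied: Dec 16, 2027 − 26 days = Nov 20, 2027.
Tablet compression finishes: Nov 20, 2027 − 11 days = Nov 9, 2027.
Blending begins: Nov 9, 2027 − 13 days = Oct 27, 2027.

October 27, 2027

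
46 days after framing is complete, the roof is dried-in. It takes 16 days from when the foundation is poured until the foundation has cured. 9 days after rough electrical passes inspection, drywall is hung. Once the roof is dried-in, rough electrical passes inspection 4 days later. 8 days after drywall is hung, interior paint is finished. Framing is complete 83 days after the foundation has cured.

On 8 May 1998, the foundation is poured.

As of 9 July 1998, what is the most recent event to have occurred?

The foundation is poured: May 8, 1998.
The foundation has cured: May 8, 1998 + 16 days = May 24, 1998.
Framing is complete: May 24, 1998 + 83 days = Aug 15, 1998.
The roof is dried-in: Aug 15, 1998 + 46 days = Sep 30, 1998.
Rough electrical passes inspection: Sep 30, 1998 + 4 days = Oct 4, 1998.
Drywall is hung: Oct 4, 1998 + 9 days = Oct 13, 1998.
Interior paint is finished: Oct 13, 1998 + 8 days = Oct 21, 1998.
Jul 9, 1998 falls between when the foundation has cured (May 24, 1998) and when framing is complete (Aug 15, 1998).

The foundation has cured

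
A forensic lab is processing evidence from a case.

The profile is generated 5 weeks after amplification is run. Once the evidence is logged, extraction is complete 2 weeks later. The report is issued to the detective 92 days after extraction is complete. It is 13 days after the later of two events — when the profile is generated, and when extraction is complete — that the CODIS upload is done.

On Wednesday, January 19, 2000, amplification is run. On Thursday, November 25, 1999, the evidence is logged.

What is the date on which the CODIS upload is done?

Amplification is run: Jan 19, 2000.
The profile is generated: Jan 19, 2000 + 5 weeks = Feb 23, 2000.
The evidence is logged: Nov 25, 1999.
Extraction is complete: Nov 25, 1999 + 2 weeks = Dec 9, 1999.
Both prerequisites met — the profile is generated (Feb 23, 2000), extraction is complete (Dec 9, 1999); the later is Feb 23, 2000.
The CODIS upload is done: Feb 23, 2000 + 13 days = Mar 7, 2000.

Tuesday, March 7, 2000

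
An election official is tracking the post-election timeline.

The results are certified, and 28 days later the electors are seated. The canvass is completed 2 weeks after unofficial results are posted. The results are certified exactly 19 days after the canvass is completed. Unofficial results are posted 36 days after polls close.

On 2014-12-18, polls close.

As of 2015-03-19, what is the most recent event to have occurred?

Polls close: Dec 18, 2014.
Unofficial results are posted: Dec 18, 2014 + 36 days = Jan 23, 2015.
The canvass is completed: Jan 23, 2015 + 2 weeks = Feb 6, 2015.
The results are certified: Feb 6, 2015 + 19 days = Feb 25, 2015.
The electors are seated: Feb 25, 2015 + 28 days = Mar 25, 2015.
Mar 19, 2015 falls between when the results are certified (Feb 25, 2015) and when the electors are seated (Mar 25, 2015).

The results are certified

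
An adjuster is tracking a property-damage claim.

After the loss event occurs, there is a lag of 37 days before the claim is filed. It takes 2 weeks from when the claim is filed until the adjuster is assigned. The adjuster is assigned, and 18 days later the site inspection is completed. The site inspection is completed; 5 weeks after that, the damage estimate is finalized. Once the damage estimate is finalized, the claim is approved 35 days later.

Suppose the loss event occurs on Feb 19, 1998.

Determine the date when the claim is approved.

Jul 8, 1998

The loss event occurs: Feb 19, 1998.
The claim is filed: Feb 19, 1998 + 37 days = Mar 28, 1998.
The adjuster is assigned: Mar 28, 1998 + 2 weeks = Apr 11, 1998.
The site inspection is completed: Apr 11, 1998 + 18 days = Apr 29, 1998.
The damage estimate is finalized: Apr 29, 1998 + 5 weeks = Jun 3, 1998.
The claim is approved: Jun 3, 1998 + 35 days = Jul 8, 1998.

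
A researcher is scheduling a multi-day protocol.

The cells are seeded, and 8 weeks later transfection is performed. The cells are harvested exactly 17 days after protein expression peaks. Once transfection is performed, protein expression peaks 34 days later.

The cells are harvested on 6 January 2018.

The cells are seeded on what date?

21 September 2017

The cells are harvested: Jan 6, 2018.
Protein expression peaks: Jan 6, 2018 − 17 days = Dec 20, 2017.
Transfection is performed: Dec 20, 2017 − 34 days = Nov 16, 2017.
The cells are seeded: Nov 16, 2017 − 8 weeks = Sep 21, 2017.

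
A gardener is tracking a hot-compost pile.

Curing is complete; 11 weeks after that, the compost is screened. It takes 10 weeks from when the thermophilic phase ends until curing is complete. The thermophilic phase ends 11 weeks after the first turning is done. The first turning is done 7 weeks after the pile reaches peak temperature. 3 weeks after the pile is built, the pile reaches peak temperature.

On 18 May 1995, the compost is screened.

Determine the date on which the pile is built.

The compost is screened: May 18, 1995.
Curing is complete: May 18, 1995 − 11 weeks = Mar 2, 1995.
The thermophilic phase ends: Mar 2, 1995 − 10 weeks = Dec 22, 1994.
The first turning is done: Dec 22, 1994 − 11 weeks = Oct 6, 1994.
The pile reaches peak temperature: Oct 6, 1994 − 7 weeks = Aug 18, 1994.
The pile is built: Aug 18, 1994 − 3 weeks = Jul 28, 1994.

28 July 1994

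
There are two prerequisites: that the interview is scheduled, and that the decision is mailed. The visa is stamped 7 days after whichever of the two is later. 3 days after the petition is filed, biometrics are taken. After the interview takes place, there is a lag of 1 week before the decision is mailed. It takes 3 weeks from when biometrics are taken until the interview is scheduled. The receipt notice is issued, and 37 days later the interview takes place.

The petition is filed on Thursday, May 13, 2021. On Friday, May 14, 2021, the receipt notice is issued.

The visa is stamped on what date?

The petition is filed: May 13, 2021.
Biometrics are taken: May 13, 2021 + 3 days = May 16, 2021.
The interview is scheduled: May 16, 2021 + 3 weeks = Jun 6, 2021.
The receipt notice is issued: May 14, 2021.
The interview takes place: May 14, 2021 + 37 days = Jun 20, 2021.
The decision is mailed: Jun 20, 2021 + 1 week = Jun 27, 2021.
Both prerequisites met — the interview is scheduled (Jun 6, 2021), the decision is mailed (Jun 27, 2021); the later is Jun 27, 2021.
The visa is stamped: Jun 27, 2021 + 7 days = Jul 4, 2021.

Sunday, July 4, 2021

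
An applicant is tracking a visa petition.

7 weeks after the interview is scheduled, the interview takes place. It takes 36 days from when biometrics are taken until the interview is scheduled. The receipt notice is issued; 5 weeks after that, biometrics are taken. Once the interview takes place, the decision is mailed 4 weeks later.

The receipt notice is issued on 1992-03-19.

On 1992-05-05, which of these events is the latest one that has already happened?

Biometrics are taken

The receipt notice is issued: Mar 19, 1992.
Biometrics are taken: Mar 19, 1992 + 5 weeks = Apr 23, 1992.
The interview is scheduled: Apr 23, 1992 + 36 days = May 29, 1992.
The interview takes place: May 29, 1992 + 7 weeks = Jul 17, 1992.
The decision is mailed: Jul 17, 1992 + 4 weeks = Aug 14, 1992.
May 5, 1992 falls between when biometrics are taken (Apr 23, 1992) and when the interview is scheduled (May 29, 1992).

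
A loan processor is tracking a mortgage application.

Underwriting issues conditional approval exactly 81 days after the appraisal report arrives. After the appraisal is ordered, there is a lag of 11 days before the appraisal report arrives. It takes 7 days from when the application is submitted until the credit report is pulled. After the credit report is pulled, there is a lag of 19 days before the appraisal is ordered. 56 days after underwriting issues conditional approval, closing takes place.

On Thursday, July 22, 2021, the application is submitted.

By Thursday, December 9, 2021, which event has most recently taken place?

Underwriting issues conditional approval

The application is submitted: Jul 22, 2021.
The credit report is pulled: Jul 22, 2021 + 7 days = Jul 29, 2021.
The appraisal is ordered: Jul 29, 2021 + 19 days = Aug 17, 2021.
The appraisal report arrives: Aug 17, 2021 + 11 days = Aug 28, 2021.
Underwriting issues conditional approval: Aug 28, 2021 + 81 days = Nov 17, 2021.
Closing takes place: Nov 17, 2021 + 56 days = Jan 12, 2022.
Dec 9, 2021 falls between when underwriting issues conditional approval (Nov 17, 2021) and when closing takes place (Jan 12, 2022).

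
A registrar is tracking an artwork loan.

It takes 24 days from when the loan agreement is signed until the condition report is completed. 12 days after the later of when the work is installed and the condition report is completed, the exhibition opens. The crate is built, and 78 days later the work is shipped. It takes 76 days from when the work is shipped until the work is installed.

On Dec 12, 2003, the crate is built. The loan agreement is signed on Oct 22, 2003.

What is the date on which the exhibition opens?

The crate is built: Dec 12, 2003.
The work is shipped: Dec 12, 2003 + 78 days = Feb 28, 2004.
The work is installed: Feb 28, 2004 + 76 days = May 14, 2004.
The loan agreement is signed: Oct 22, 2003.
The condition report is completed: Oct 22, 2003 + 24 days = Nov 15, 2003.
Both prerequisites met — the work is installed (May 14, 2004), the condition report is completed (Nov 15, 2003); the later is May 14, 2004.
The exhibition opens: May 14, 2004 + 12 days = May 26, 2004.

May 26, 2004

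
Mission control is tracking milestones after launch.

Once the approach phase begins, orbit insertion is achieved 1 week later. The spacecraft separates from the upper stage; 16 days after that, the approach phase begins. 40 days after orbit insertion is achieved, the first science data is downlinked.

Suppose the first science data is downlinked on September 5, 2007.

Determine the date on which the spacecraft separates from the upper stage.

July 4, 2007

The first science data is downlinked: Sep 5, 2007.
Orbit insertion is achieved: Sep 5, 2007 − 40 days = Jul 27, 2007.
The approach phase begins: Jul 27, 2007 − 1 week = Jul 20, 2007.
The spacecraft separates from the upper stage: Jul 20, 2007 − 16 days = Jul 4, 2007.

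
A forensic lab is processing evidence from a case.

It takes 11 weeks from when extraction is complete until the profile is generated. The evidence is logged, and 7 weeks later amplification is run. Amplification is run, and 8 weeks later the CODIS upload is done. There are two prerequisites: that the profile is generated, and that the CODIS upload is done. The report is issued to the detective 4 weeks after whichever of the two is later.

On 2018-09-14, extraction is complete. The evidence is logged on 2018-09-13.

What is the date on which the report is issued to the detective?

2019-01-24

Extraction is complete: Sep 14, 2018.
The profile is generated: Sep 14, 2018 + 11 weeks = Nov 30, 2018.
The evidence is logged: Sep 13, 2018.
Amplification is run: Sep 13, 2018 + 7 weeks = Nov 1, 2018.
The CODIS upload is done: Nov 1, 2018 + 8 weeks = Dec 27, 2018.
Both prerequisites met — the profile is generated (Nov 30, 2018), the CODIS upload is done (Dec 27, 2018); the later is Dec 27, 2018.
The report is issued to the detective: Dec 27, 2018 + 4 weeks = Jan 24, 2019.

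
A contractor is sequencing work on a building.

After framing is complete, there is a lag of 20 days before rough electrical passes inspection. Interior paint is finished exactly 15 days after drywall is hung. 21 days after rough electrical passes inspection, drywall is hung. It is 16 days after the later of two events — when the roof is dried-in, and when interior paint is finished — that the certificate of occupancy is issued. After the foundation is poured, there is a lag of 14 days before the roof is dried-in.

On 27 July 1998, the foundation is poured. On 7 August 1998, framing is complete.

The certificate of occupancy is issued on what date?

The foundation is poured: Jul 27, 1998.
The roof is dried-in: Jul 27, 1998 + 14 days = Aug 10, 1998.
Framing is complete: Aug 7, 1998.
Rough electrical passes inspection: Aug 7, 1998 + 20 days = Aug 27, 1998.
Drywall is hung: Aug 27, 1998 + 21 days = Sep 17, 1998.
Interior paint is finished: Sep 17, 1998 + 15 days = Oct 2, 1998.
Both prerequisites met — the roof is dried-in (Aug 10, 1998), interior paint is finished (Oct 2, 1998); the later is Oct 2, 1998.
The certificate of occupancy is issued: Oct 2, 1998 + 16 days = Oct 18, 1998.

18 October 1998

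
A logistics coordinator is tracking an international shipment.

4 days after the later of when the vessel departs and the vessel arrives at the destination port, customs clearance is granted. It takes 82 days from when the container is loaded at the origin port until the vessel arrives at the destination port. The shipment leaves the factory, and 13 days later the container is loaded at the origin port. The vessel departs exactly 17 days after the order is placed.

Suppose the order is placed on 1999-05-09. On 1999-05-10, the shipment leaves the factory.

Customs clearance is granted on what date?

The order is placed: May 9, 1999.
The vessel departs: May 9, 1999 + 17 days = May 26, 1999.
The shipment leaves the factory: May 10, 1999.
The container is loaded at the origin port: May 10, 1999 + 13 days = May 23, 1999.
The vessel arrives at the destination port: May 23, 1999 + 82 days = Aug 13, 1999.
Both prerequisites met — the vessel departs (May 26, 1999), the vessel arrives at the destination port (Aug 13, 1999); the later is Aug 13, 1999.
Customs clearance is granted: Aug 13, 1999 + 4 days = Aug 17, 1999.

1999-08-17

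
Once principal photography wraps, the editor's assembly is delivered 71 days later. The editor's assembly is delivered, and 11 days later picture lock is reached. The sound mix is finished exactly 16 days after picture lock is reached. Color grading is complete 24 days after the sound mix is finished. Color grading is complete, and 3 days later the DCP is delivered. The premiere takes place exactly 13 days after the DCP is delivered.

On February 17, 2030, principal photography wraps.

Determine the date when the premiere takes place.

Principal photography wraps: Feb 17, 2030.
The editor's assembly is delivered: Feb 17, 2030 + 71 days = Apr 29, 2030.
Picture lock is reached: Apr 29, 2030 + 11 days = May 10, 2030.
The sound mix is finished: May 10, 2030 + 16 days = May 26, 2030.
Color grading is complete: May 26, 2030 + 24 days = Jun 19, 2030.
The DCP is delivered: Jun 19, 2030 + 3 days = Jun 22, 2030.
The premiere takes place: Jun 22, 2030 + 13 days = Jul 5, 2030.

July 5, 2030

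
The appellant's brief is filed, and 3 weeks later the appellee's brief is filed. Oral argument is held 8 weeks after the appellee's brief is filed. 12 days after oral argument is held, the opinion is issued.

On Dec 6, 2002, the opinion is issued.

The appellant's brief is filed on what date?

Sep 8, 2002

The opinion is issued: Dec 6, 2002.
Oral argument is held: Dec 6, 2002 − 12 days = Nov 24, 2002.
The appellee's brief is filed: Nov 24, 2002 − 8 weeks = Sep 29, 2002.
The appellant's brief is filed: Sep 29, 2002 − 3 weeks = Sep 8, 2002.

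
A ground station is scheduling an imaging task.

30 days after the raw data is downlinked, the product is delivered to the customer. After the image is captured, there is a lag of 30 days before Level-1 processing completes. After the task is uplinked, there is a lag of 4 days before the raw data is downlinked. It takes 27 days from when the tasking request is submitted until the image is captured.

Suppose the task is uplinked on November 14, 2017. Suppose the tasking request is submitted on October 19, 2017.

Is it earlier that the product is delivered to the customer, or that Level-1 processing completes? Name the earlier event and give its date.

Level-1 processing completes — December 15, 2017

The task is uplinked: Nov 14, 2017.
The raw data is downlinked: Nov 14, 2017 + 4 days = Nov 18, 2017.
The product is delivered to the customer: Nov 18, 2017 + 30 days = Dec 18, 2017.
The tasking request is submitted: Oct 19, 2017.
The image is captured: Oct 19, 2017 + 27 days = Nov 15, 2017.
Level-1 processing completes: Nov 15, 2017 + 30 days = Dec 15, 2017.
Comparing: the product is delivered to the customer on Dec 18, 2017 vs Level-1 processing completes on Dec 15, 2017. Earlier: Level-1 processing completes.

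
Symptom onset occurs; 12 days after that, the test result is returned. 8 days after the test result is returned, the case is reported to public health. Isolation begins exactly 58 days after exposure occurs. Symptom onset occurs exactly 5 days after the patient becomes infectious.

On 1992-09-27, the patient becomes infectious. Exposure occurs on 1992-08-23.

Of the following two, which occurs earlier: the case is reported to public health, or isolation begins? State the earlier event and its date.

The patient becomes infectious: Sep 27, 1992.
Symptom onset occurs: Sep 27, 1992 + 5 days = Oct 2, 1992.
The test result is returned: Oct 2, 1992 + 12 days = Oct 14, 1992.
The case is reported to public health: Oct 14, 1992 + 8 days = Oct 22, 1992.
Exposure occurs: Aug 23, 1992.
Isolation begins: Aug 23, 1992 + 58 days = Oct 20, 1992.
Comparing: the case is reported to public health on Oct 22, 1992 vs isolation begins on Oct 20, 1992. Earlier: isolation begins.

Isolation begins — 1992-10-20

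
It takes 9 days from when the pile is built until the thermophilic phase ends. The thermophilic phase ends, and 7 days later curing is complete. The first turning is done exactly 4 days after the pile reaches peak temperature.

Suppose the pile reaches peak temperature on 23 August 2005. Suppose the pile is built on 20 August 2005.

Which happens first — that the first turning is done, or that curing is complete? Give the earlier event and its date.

The pile reaches peak temperature: Aug 23, 2005.
The first turning is done: Aug 23, 2005 + 4 days = Aug 27, 2005.
The pile is built: Aug 20, 2005.
The thermophilic phase ends: Aug 20, 2005 + 9 days = Aug 29, 2005.
Curing is complete: Aug 29, 2005 + 7 days = Sep 5, 2005.
Comparing: the first turning is done on Aug 27, 2005 vs curing is complete on Sep 5, 2005. Earlier: the first turning is done.

The first turning is done — 27 August 2005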